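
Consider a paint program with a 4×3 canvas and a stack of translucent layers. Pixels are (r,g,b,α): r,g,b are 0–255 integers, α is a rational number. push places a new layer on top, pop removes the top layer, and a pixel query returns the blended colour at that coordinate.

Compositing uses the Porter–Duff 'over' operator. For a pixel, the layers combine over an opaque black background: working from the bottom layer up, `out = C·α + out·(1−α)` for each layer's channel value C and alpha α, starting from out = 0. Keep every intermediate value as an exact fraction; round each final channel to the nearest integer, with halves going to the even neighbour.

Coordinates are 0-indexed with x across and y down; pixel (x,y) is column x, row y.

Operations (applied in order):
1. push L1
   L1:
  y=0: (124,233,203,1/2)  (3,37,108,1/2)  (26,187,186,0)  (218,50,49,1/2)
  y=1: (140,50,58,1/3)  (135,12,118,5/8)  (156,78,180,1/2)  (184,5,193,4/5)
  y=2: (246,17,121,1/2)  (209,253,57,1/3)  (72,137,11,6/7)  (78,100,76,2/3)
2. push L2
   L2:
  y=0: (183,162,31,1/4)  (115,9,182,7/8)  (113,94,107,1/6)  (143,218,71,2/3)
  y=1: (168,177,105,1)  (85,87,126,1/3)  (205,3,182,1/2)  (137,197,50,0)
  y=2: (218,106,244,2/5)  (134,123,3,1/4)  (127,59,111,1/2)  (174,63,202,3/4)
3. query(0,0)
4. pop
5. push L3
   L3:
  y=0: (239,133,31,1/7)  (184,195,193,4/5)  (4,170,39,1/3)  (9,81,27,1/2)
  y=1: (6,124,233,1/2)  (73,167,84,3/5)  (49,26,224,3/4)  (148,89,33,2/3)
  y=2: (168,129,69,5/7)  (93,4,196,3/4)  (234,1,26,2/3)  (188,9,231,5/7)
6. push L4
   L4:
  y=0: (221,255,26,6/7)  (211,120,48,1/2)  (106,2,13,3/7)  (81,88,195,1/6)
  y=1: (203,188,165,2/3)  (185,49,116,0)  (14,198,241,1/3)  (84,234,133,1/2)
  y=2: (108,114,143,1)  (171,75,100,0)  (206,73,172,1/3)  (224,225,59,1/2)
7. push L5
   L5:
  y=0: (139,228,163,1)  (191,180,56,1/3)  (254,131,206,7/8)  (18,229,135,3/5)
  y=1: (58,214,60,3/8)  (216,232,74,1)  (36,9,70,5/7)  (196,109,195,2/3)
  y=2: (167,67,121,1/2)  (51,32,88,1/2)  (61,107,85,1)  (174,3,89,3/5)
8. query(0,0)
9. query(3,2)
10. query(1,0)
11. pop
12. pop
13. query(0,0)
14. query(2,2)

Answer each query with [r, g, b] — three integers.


query (0,0) [L1,L2] — begin 0,0,0
L1 α=1/2: [62, 233/2, 203/2]
L2 α=1/4: [369/4, 1023/8, 671/8]
= [92, 128, 84]

(0,0) stack=L1,L3,L4,L5; from [0,0,0]:
+L1 (α=1/2) → [62, 233/2, 203/2]
+L3 (α=1/7) → [611/7, 832/7, 640/7]
+L4 (α=6/7) → [9893/49, 11542/49, 1732/49]
+L5 (α=1) → [139, 228, 163]
= [139, 228, 163]

query (3,2) [L1,L3,L4,L5] — begin 0,0,0
L1 α=2/3: [52, 200/3, 152/3]
L3 α=5/7: [1044/7, 535/21, 3769/21]
L4 α=1/2: [1306/7, 2630/21, 2504/21]
L5 α=3/5: [6266/35, 5449/105, 2123/21]
rounded: [179, 52, 101]

at x=1,y=0 over L1,L3,L4,L5:
L1 α=1/2: [3/2, 37/2, 54]
L3 α=4/5: [295/2, 1597/10, 826/5]
L4 α=1/2: [717/4, 2797/20, 533/5]
L5 α=1/3: [1099/6, 4597/30, 1346/15]
rounded: [183, 153, 90]

query (0,0) [L1,L3] — begin 0,0,0
after L1 α=1/2: [62, 233/2, 203/2]
after L3 α=1/7: [611/7, 832/7, 640/7]
rounded: [87, 119, 91]

(2,2) stack=L1,L3; from [0,0,0]:
after L1 α=6/7: [432/7, 822/7, 66/7]
after L3 α=2/3: [1236/7, 836/21, 430/21]
= [177, 40, 20]


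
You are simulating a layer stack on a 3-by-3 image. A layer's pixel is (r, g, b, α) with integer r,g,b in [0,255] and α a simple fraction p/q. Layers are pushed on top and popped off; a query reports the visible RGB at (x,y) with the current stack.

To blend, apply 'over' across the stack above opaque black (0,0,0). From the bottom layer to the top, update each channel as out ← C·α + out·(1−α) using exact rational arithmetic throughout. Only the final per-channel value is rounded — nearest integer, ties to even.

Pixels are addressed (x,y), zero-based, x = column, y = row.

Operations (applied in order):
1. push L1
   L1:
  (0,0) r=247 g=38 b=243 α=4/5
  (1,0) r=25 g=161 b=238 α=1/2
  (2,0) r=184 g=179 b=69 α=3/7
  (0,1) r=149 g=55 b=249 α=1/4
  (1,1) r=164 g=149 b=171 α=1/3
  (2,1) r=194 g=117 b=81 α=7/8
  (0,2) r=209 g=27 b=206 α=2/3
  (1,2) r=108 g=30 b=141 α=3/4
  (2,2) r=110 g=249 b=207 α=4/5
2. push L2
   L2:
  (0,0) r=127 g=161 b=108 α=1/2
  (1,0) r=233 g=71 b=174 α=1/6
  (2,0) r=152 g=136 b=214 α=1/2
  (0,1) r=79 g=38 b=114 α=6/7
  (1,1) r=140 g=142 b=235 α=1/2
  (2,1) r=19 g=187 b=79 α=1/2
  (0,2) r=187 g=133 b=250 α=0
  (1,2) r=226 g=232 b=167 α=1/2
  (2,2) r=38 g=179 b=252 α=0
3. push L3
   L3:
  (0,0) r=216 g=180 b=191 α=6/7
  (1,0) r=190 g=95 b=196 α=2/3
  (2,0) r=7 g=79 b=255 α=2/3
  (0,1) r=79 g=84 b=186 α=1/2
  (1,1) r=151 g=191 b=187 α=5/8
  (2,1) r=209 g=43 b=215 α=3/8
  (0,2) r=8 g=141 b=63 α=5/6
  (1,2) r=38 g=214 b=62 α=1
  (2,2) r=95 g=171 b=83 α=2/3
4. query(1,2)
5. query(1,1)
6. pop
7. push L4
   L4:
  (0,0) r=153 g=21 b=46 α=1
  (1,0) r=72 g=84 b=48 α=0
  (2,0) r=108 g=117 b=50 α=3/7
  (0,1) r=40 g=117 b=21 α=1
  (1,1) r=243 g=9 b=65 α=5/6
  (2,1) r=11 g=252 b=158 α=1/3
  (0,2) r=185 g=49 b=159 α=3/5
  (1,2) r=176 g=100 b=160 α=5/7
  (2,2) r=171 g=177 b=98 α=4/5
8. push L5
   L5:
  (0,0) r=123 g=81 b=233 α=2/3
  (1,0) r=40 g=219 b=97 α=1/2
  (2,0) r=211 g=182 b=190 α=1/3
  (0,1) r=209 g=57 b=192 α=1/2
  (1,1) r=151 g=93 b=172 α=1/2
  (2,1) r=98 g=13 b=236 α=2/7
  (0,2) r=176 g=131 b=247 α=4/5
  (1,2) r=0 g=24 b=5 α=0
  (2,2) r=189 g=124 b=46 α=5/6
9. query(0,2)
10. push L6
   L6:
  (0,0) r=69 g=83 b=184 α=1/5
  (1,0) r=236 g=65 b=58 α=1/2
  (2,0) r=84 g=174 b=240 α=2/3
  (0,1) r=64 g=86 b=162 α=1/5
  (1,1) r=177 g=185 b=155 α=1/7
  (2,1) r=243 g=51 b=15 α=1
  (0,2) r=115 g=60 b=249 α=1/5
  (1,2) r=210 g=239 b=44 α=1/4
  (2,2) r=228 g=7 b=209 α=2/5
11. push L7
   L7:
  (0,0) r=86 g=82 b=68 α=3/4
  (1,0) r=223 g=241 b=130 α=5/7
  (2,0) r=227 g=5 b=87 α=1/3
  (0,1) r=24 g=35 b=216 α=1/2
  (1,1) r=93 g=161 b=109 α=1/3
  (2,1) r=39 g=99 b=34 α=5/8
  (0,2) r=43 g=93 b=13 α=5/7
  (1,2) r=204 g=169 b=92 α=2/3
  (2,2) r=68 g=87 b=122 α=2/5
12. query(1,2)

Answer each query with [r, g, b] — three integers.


query (1,2) [L1,L2,L3] — begin 0,0,0
L1 α=3/4: [81, 45/2, 423/4]
L2 α=1/2: [307/2, 509/4, 1091/8]
L3 α=1: [38, 214, 62]
= [38, 214, 62]

query (1,1) [L1,L2,L3] — begin 0,0,0
+L1 (α=1/3) → [164/3, 149/3, 57]
+L2 (α=1/2) → [292/3, 575/6, 146]
+L3 (α=5/8) → [1047/8, 2485/16, 1373/8]
→ [131, 155, 172]

query (0,2) [L1,L2,L4,L5] — begin 0,0,0
after L1 α=2/3: [418/3, 18, 412/3]
after L2 α=0: [418/3, 18, 412/3]
after L4 α=3/5: [2501/15, 183/5, 451/3]
after L5 α=4/5: [13061/75, 2803/25, 683/3]
→ [174, 112, 228]

at x=1,y=2 over L1,L2,L4,L5,L6,L7:
+L1 (α=3/4) → [81, 45/2, 423/4]
+L2 (α=1/2) → [307/2, 509/4, 1091/8]
+L4 (α=5/7) → [1187/7, 1509/14, 613/4]
+L5 (α=0) → [1187/7, 1509/14, 613/4]
+L6 (α=1/4) → [5031/28, 7873/56, 2015/16]
+L7 (α=2/3) → [5485/28, 26801/168, 1653/16]
rounded: [196, 160, 103]


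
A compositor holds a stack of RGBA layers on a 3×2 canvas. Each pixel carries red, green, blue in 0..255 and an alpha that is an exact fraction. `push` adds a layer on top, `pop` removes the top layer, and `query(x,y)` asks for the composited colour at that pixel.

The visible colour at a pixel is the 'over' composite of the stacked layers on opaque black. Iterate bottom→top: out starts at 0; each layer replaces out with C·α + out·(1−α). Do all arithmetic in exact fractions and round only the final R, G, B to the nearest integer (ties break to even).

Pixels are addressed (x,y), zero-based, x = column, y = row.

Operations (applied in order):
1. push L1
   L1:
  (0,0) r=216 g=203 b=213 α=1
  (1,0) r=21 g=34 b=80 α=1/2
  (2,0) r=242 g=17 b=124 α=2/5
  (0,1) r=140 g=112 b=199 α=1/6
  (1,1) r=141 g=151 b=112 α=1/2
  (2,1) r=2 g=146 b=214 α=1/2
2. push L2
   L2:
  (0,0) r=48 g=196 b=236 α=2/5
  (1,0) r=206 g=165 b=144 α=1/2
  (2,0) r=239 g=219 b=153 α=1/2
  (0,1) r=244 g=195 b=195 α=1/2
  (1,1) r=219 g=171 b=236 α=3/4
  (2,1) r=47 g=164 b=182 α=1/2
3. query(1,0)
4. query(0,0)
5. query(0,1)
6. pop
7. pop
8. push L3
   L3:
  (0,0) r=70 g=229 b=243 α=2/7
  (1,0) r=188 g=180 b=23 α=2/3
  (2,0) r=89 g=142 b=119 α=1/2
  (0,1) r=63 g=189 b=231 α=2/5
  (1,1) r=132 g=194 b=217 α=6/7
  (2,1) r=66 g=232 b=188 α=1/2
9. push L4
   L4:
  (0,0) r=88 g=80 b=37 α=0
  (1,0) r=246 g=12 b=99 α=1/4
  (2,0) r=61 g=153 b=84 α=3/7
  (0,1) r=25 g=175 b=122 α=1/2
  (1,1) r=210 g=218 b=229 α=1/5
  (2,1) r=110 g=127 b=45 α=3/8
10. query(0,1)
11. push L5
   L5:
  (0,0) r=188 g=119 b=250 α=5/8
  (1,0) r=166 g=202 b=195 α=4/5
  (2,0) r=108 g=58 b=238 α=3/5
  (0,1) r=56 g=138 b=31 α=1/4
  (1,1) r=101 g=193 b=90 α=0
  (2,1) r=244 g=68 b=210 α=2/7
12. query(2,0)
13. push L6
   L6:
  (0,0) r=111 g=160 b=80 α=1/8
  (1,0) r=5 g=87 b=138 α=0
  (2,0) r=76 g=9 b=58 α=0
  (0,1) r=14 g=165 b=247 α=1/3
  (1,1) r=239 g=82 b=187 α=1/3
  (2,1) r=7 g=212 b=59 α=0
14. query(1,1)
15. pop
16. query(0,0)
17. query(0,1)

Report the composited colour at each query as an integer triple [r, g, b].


query (1,0) [L1,L2] — begin 0,0,0
+L1 (α=1/2) → [21/2, 17, 40]
+L2 (α=1/2) → [433/4, 91, 92]
= [108, 91, 92]

at x=0,y=0 over L1,L2:
+L1 (α=1) → [216, 203, 213]
+L2 (α=2/5) → [744/5, 1001/5, 1111/5]
= [149, 200, 222]

at x=0,y=1 over L1,L2:
+L1 (α=1/6) → [70/3, 56/3, 199/6]
+L2 (α=1/2) → [401/3, 641/6, 1369/12]
rounded: [134, 107, 114]

at x=0,y=1 over L3,L4:
after L3 α=2/5: [126/5, 378/5, 462/5]
after L4 α=1/2: [251/10, 1253/10, 536/5]
= [25, 125, 107]

at x=2,y=0 over L3,L4,L5:
L3 α=1/2: [89/2, 71, 119/2]
L4 α=3/7: [361/7, 743/7, 70]
L5 α=3/5: [598/7, 2704/35, 854/5]
rounded: [85, 77, 171]

at x=1,y=1 over L3,L4,L5,L6:
L3 α=6/7: [792/7, 1164/7, 186]
L4 α=1/5: [4638/35, 6182/35, 973/5]
L5 α=0: [4638/35, 6182/35, 973/5]
L6 α=1/3: [17641/105, 5078/35, 2881/15]
= [168, 145, 192]

query (0,0) [L3,L4,L5] — begin 0,0,0
after L3 α=2/7: [20, 458/7, 486/7]
after L4 α=0: [20, 458/7, 486/7]
after L5 α=5/8: [125, 5539/56, 1276/7]
→ [125, 99, 182]

at x=0,y=1 over L3,L4,L5:
+L3 (α=2/5) → [126/5, 378/5, 462/5]
+L4 (α=1/2) → [251/10, 1253/10, 536/5]
+L5 (α=1/4) → [1313/40, 5139/40, 1763/20]
= [33, 128, 88]


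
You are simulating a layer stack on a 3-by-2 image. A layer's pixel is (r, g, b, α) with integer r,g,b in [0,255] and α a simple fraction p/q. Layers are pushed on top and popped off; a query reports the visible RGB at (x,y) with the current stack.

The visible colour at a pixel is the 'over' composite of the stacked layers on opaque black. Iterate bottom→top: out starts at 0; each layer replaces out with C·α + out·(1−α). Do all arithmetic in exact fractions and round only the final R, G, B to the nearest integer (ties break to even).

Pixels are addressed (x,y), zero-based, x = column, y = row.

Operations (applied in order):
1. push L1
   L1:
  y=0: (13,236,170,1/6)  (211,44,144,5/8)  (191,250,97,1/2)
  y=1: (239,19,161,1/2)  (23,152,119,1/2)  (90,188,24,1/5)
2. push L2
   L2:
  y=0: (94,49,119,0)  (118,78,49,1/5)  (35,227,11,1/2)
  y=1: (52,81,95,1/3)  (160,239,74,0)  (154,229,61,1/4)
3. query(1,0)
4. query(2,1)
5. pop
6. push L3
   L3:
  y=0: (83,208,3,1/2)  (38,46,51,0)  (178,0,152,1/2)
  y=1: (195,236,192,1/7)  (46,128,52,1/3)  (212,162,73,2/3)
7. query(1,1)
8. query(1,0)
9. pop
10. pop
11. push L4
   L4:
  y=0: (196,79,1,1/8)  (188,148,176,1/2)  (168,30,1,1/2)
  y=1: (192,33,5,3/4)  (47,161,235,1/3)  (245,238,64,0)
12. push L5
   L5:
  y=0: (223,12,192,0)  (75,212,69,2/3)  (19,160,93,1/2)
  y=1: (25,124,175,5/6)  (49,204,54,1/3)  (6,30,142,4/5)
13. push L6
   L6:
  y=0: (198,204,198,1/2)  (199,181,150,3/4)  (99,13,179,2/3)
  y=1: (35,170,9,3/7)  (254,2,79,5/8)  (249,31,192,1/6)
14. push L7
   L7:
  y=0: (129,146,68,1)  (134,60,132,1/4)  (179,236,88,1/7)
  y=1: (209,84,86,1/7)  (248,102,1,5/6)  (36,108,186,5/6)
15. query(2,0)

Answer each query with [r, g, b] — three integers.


(1,0) stack=L1,L2; from [0,0,0]:
+L1 (α=5/8) → [1055/8, 55/2, 90]
+L2 (α=1/5) → [1291/10, 188/5, 409/5]
= [129, 38, 82]

query (2,1) [L1,L2] — begin 0,0,0
after L1 α=1/5: [18, 188/5, 24/5]
after L2 α=1/4: [52, 1709/20, 377/20]
→ [52, 85, 19]

at x=1,y=1 over L1,L3:
after L1 α=1/2: [23/2, 76, 119/2]
after L3 α=1/3: [23, 280/3, 57]
= [23, 93, 57]

at x=1,y=0 over L1,L3:
after L1 α=5/8: [1055/8, 55/2, 90]
after L3 α=0: [1055/8, 55/2, 90]
= [132, 28, 90]

query (2,0) [L4,L5,L6,L7] — begin 0,0,0
after L4 α=1/2: [84, 15, 1/2]
after L5 α=1/2: [103/2, 175/2, 187/4]
after L6 α=2/3: [499/6, 227/6, 1619/12]
after L7 α=1/7: [678/7, 463/7, 1795/14]
= [97, 66, 128]


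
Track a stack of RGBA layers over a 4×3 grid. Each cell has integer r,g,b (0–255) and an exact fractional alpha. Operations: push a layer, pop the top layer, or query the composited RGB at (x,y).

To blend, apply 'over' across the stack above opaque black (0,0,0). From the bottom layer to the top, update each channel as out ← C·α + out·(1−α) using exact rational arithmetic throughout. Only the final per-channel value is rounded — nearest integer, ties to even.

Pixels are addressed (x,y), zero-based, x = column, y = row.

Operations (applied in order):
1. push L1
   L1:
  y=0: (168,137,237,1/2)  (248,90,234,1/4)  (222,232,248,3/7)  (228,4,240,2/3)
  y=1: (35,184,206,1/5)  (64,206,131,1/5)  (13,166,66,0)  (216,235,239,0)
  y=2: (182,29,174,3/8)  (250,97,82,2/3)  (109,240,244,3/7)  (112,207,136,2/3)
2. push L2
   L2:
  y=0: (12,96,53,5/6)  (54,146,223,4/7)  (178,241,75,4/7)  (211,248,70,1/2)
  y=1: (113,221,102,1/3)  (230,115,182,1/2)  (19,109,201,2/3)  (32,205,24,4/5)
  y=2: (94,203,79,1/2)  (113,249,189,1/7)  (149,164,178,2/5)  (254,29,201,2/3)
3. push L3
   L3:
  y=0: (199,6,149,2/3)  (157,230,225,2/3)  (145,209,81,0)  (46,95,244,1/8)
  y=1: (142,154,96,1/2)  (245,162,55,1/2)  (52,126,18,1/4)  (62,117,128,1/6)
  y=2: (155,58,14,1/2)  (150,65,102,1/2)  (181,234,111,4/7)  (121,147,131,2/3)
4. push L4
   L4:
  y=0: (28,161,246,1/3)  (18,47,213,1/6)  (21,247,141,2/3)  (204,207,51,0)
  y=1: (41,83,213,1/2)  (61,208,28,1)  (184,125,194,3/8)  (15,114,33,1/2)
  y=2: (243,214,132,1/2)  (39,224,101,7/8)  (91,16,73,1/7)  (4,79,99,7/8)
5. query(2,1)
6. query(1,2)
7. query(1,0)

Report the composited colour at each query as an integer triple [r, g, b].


(2,1) stack=L1,L2,L3,L4; from [0,0,0]:
after L1 α=0: [0, 0, 0]
after L2 α=2/3: [38/3, 218/3, 134]
after L3 α=1/4: [45/2, 86, 105]
after L4 α=3/8: [1329/16, 805/8, 1107/8]
→ [83, 101, 138]

(1,2) stack=L1,L2,L3,L4; from [0,0,0]:
+L1 (α=2/3) → [500/3, 194/3, 164/3]
+L2 (α=1/7) → [159, 91, 517/7]
+L3 (α=1/2) → [309/2, 78, 1231/14]
+L4 (α=7/8) → [855/16, 823/4, 11129/112]
→ [53, 206, 99]

(1,0) stack=L1,L2,L3,L4; from [0,0,0]:
after L1 α=1/4: [62, 45/2, 117/2]
after L2 α=4/7: [402/7, 1303/14, 305/2]
after L3 α=2/3: [2600/21, 2581/14, 1205/6]
after L4 α=1/6: [6689/63, 4521/28, 7303/36]
= [106, 161, 203]


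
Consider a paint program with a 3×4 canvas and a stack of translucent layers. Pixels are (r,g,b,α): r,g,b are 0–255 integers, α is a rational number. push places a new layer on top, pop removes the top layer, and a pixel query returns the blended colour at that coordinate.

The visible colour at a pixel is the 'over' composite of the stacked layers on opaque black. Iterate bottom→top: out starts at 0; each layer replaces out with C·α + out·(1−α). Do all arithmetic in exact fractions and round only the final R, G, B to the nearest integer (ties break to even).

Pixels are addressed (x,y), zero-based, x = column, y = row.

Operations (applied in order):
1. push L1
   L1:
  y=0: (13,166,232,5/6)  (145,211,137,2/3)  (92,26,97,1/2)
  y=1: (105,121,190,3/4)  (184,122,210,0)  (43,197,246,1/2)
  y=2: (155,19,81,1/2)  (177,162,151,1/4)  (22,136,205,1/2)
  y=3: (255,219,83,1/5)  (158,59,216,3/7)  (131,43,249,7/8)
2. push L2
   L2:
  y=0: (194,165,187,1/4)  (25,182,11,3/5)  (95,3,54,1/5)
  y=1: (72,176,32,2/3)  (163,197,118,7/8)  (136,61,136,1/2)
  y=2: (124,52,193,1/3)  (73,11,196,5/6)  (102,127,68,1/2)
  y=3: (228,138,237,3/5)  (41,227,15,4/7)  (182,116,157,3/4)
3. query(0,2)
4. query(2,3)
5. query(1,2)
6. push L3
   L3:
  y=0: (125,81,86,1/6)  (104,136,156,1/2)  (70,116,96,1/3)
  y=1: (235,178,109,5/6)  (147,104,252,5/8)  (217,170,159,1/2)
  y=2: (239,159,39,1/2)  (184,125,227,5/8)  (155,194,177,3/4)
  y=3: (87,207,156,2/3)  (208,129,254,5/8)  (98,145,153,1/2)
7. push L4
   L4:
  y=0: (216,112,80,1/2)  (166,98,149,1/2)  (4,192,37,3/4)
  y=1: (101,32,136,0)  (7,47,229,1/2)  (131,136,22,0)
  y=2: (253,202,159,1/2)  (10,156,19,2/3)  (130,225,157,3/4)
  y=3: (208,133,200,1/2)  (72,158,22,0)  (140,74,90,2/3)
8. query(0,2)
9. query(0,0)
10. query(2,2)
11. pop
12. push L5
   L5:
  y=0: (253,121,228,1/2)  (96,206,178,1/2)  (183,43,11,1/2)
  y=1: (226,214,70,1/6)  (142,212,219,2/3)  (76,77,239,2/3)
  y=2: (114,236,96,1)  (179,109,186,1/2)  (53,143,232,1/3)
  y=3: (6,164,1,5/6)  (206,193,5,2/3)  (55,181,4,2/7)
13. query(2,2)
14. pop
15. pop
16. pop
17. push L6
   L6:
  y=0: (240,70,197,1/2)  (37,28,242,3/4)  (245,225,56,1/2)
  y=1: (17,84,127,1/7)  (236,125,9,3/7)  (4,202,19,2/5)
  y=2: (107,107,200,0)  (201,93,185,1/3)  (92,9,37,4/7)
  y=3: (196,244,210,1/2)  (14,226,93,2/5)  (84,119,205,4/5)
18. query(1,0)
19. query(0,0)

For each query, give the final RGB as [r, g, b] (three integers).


(0,2) stack=L1,L2; from [0,0,0]:
after L1 α=1/2: [155/2, 19/2, 81/2]
after L2 α=1/3: [93, 71/3, 274/3]
→ [93, 24, 91]

at x=2,y=3 over L1,L2:
after L1 α=7/8: [917/8, 301/8, 1743/8]
after L2 α=3/4: [5285/32, 3085/32, 5511/32]
rounded: [165, 96, 172]

at x=1,y=2 over L1,L2:
L1 α=1/4: [177/4, 81/2, 151/4]
L2 α=5/6: [1637/24, 191/12, 1357/8]
= [68, 16, 170]

query (0,2) [L1,L2,L3,L4] — begin 0,0,0
after L1 α=1/2: [155/2, 19/2, 81/2]
after L2 α=1/3: [93, 71/3, 274/3]
after L3 α=1/2: [166, 274/3, 391/6]
after L4 α=1/2: [419/2, 440/3, 1345/12]
rounded: [210, 147, 112]

at x=0,y=0 over L1,L2,L3,L4:
L1 α=5/6: [65/6, 415/3, 580/3]
L2 α=1/4: [453/8, 145, 767/4]
L3 α=1/6: [3265/48, 403/3, 1393/8]
L4 α=1/2: [13633/96, 739/6, 2033/16]
= [142, 123, 127]

query (2,2) [L1,L2,L3,L4] — begin 0,0,0
+L1 (α=1/2) → [11, 68, 205/2]
+L2 (α=1/2) → [113/2, 195/2, 341/4]
+L3 (α=3/4) → [1043/8, 1359/8, 2465/16]
+L4 (α=3/4) → [4163/32, 6759/32, 10001/64]
→ [130, 211, 156]

at x=2,y=2 over L1,L2,L3,L5:
L1 α=1/2: [11, 68, 205/2]
L2 α=1/2: [113/2, 195/2, 341/4]
L3 α=3/4: [1043/8, 1359/8, 2465/16]
L5 α=1/3: [1255/12, 1931/12, 4321/24]
→ [105, 161, 180]

query (1,0) [L1,L6] — begin 0,0,0
L1 α=2/3: [290/3, 422/3, 274/3]
L6 α=3/4: [623/12, 337/6, 613/3]
= [52, 56, 204]

(0,0) stack=L1,L6; from [0,0,0]:
after L1 α=5/6: [65/6, 415/3, 580/3]
after L6 α=1/2: [1505/12, 625/6, 1171/6]
→ [125, 104, 195]


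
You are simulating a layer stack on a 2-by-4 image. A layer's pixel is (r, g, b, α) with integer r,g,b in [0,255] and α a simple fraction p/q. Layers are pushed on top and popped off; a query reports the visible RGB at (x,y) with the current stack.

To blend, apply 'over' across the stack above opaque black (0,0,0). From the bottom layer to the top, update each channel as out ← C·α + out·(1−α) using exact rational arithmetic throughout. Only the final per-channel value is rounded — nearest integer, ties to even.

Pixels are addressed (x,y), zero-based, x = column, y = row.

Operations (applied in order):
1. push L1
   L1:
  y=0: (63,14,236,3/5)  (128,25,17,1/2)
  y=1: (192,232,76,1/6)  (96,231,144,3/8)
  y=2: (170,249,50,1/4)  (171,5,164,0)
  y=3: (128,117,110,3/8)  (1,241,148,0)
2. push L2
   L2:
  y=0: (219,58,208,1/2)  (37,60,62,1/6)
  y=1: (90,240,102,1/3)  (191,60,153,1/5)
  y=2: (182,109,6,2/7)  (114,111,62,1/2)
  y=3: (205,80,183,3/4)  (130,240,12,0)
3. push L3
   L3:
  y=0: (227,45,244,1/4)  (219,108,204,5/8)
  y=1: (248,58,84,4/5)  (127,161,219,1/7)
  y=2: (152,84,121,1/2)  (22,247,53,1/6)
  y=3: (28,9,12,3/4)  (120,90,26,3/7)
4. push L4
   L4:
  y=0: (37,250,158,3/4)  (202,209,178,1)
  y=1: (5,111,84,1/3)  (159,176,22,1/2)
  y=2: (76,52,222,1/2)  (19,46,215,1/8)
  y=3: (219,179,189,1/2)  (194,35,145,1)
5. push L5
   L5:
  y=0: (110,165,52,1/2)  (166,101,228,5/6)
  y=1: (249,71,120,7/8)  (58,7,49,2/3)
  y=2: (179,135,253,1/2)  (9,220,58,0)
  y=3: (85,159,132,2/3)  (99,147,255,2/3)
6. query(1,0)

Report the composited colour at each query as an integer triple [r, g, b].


(1,0) stack=L1,L2,L3,L4,L5; from [0,0,0]:
+L1 (α=1/2) → [64, 25/2, 17/2]
+L2 (α=1/6) → [119/2, 245/12, 209/12]
+L3 (α=5/8) → [2547/16, 2405/32, 4289/32]
+L4 (α=1) → [202, 209, 178]
+L5 (α=5/6) → [172, 119, 659/3]
= [172, 119, 220]


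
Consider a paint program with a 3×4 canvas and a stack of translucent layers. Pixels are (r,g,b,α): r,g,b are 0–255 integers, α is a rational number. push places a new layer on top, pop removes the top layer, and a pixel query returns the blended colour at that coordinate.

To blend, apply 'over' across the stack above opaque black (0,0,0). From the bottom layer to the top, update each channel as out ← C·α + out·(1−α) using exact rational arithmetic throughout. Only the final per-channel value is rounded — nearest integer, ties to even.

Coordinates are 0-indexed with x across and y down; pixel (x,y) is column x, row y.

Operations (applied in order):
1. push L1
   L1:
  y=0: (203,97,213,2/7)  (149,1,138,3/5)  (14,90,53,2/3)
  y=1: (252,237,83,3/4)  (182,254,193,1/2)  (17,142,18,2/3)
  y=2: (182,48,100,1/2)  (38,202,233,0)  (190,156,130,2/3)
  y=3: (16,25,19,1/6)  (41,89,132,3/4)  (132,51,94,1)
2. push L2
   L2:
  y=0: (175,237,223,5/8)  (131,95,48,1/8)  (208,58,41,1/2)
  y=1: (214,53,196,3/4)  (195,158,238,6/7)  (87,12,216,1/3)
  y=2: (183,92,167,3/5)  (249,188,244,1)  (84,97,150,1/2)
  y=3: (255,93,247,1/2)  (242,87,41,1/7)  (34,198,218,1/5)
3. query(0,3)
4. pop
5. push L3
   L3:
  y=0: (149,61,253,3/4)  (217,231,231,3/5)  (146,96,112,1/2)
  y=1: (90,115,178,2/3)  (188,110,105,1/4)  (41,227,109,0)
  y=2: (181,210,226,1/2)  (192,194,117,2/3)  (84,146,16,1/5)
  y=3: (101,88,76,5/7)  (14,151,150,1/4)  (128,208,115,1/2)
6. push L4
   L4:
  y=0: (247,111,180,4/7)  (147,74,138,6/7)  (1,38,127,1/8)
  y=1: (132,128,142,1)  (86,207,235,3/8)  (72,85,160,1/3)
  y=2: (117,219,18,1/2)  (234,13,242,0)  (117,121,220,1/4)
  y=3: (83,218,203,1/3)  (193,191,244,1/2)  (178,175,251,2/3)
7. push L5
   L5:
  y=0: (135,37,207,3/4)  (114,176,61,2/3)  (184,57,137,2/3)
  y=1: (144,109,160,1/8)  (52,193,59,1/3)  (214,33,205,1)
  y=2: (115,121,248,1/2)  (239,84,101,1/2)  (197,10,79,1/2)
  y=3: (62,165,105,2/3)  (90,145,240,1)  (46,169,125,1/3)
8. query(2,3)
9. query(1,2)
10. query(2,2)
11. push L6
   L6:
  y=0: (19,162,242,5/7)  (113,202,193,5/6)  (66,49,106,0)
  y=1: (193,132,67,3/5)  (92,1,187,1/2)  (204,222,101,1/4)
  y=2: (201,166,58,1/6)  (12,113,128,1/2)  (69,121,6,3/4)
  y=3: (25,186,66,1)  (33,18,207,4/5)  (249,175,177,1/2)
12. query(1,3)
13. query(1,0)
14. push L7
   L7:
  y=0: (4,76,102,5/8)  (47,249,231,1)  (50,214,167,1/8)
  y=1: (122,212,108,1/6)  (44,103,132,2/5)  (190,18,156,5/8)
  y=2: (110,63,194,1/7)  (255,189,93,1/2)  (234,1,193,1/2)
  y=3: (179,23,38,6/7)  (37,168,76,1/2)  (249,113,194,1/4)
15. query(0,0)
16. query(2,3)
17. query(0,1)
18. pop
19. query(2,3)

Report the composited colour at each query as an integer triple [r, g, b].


(0,3) stack=L1,L2; from [0,0,0]:
L1 α=1/6: [8/3, 25/6, 19/6]
L2 α=1/2: [773/6, 583/12, 1501/12]
= [129, 49, 125]

query (2,3) [L1,L3,L4,L5] — begin 0,0,0
+L1 (α=1) → [132, 51, 94]
+L3 (α=1/2) → [130, 259/2, 209/2]
+L4 (α=2/3) → [162, 959/6, 1213/6]
+L5 (α=1/3) → [370/3, 1466/9, 1588/9]
= [123, 163, 176]

query (1,2) [L1,L3,L4,L5] — begin 0,0,0
+L1 (α=0) → [0, 0, 0]
+L3 (α=2/3) → [128, 388/3, 78]
+L4 (α=0) → [128, 388/3, 78]
+L5 (α=1/2) → [367/2, 320/3, 179/2]
→ [184, 107, 90]

at x=2,y=2 over L1,L3,L4,L5:
+L1 (α=2/3) → [380/3, 104, 260/3]
+L3 (α=1/5) → [1772/15, 562/5, 1088/15]
+L4 (α=1/4) → [2357/20, 2291/20, 547/5]
+L5 (α=1/2) → [6297/40, 2491/40, 471/5]
= [157, 62, 94]

at x=1,y=3 over L1,L3,L4,L5,L6:
after L1 α=3/4: [123/4, 267/4, 99]
after L3 α=1/4: [425/16, 1405/16, 447/4]
after L4 α=1/2: [3513/32, 4461/32, 1423/8]
after L5 α=1: [90, 145, 240]
after L6 α=4/5: [222/5, 217/5, 1068/5]
= [44, 43, 214]

at x=1,y=0 over L1,L3,L4,L5,L6:
+L1 (α=3/5) → [447/5, 3/5, 414/5]
+L3 (α=3/5) → [4149/25, 3471/25, 4293/25]
+L4 (α=6/7) → [26199/175, 14571/175, 24993/175]
+L5 (α=2/3) → [22033/175, 76171/525, 46343/525]
+L6 (α=5/6) → [60454/525, 606421/3150, 276484/1575]
= [115, 193, 176]

at x=0,y=0 over L1,L3,L4,L5,L6,L7:
+L1 (α=2/7) → [58, 194/7, 426/7]
+L3 (α=3/4) → [505/4, 1475/28, 5739/28]
+L4 (α=4/7) → [781/4, 16857/196, 37377/196]
+L5 (α=3/4) → [2401/16, 38613/784, 159093/784]
+L6 (α=5/7) → [3161/56, 356133/2744, 633413/2744]
+L7 (α=5/8) → [10603/448, 2111119/21952, 3299679/21952]
→ [24, 96, 150]

at x=2,y=3 over L1,L3,L4,L5,L6,L7:
L1 α=1: [132, 51, 94]
L3 α=1/2: [130, 259/2, 209/2]
L4 α=2/3: [162, 959/6, 1213/6]
L5 α=1/3: [370/3, 1466/9, 1588/9]
L6 α=1/2: [1117/6, 3041/18, 3181/18]
L7 α=1/4: [1615/8, 3719/24, 4345/24]
→ [202, 155, 181]

(0,1) stack=L1,L3,L4,L5,L6,L7; from [0,0,0]:
L1 α=3/4: [189, 711/4, 249/4]
L3 α=2/3: [123, 1631/12, 1673/12]
L4 α=1: [132, 128, 142]
L5 α=1/8: [267/2, 1005/8, 577/4]
L6 α=3/5: [846/5, 2589/20, 979/10]
L7 α=1/6: [484/3, 3437/24, 1195/12]
rounded: [161, 143, 100]

query (2,3) [L1,L3,L4,L5,L6] — begin 0,0,0
+L1 (α=1) → [132, 51, 94]
+L3 (α=1/2) → [130, 259/2, 209/2]
+L4 (α=2/3) → [162, 959/6, 1213/6]
+L5 (α=1/3) → [370/3, 1466/9, 1588/9]
+L6 (α=1/2) → [1117/6, 3041/18, 3181/18]
rounded: [186, 169, 177]


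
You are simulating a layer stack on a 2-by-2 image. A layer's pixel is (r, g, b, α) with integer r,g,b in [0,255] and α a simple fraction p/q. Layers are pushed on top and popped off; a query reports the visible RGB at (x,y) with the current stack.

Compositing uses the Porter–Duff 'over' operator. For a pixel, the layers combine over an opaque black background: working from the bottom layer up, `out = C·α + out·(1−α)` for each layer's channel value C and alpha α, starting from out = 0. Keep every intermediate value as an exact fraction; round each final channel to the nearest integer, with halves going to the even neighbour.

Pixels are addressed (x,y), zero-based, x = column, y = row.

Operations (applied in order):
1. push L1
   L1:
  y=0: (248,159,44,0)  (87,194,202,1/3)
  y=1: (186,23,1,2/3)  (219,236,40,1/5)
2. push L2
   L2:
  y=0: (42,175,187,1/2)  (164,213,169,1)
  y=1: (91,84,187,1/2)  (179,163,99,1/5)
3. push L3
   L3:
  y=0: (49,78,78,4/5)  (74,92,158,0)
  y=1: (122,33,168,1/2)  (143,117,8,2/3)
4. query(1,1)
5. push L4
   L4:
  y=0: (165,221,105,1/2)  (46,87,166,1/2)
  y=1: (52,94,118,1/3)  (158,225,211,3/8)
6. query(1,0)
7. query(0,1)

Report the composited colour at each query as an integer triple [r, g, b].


at x=1,y=1 over L1,L2,L3:
L1 α=1/5: [219/5, 236/5, 8]
L2 α=1/5: [1771/25, 1759/25, 131/5]
L3 α=2/3: [8921/75, 7609/75, 211/15]
rounded: [119, 101, 14]

query (1,0) [L1,L2,L3,L4] — begin 0,0,0
after L1 α=1/3: [29, 194/3, 202/3]
after L2 α=1: [164, 213, 169]
after L3 α=0: [164, 213, 169]
after L4 α=1/2: [105, 150, 335/2]
→ [105, 150, 168]

query (0,1) [L1,L2,L3,L4] — begin 0,0,0
L1 α=2/3: [124, 46/3, 2/3]
L2 α=1/2: [215/2, 149/3, 563/6]
L3 α=1/2: [459/4, 124/3, 1571/12]
L4 α=1/3: [563/6, 530/9, 2279/18]
rounded: [94, 59, 127]


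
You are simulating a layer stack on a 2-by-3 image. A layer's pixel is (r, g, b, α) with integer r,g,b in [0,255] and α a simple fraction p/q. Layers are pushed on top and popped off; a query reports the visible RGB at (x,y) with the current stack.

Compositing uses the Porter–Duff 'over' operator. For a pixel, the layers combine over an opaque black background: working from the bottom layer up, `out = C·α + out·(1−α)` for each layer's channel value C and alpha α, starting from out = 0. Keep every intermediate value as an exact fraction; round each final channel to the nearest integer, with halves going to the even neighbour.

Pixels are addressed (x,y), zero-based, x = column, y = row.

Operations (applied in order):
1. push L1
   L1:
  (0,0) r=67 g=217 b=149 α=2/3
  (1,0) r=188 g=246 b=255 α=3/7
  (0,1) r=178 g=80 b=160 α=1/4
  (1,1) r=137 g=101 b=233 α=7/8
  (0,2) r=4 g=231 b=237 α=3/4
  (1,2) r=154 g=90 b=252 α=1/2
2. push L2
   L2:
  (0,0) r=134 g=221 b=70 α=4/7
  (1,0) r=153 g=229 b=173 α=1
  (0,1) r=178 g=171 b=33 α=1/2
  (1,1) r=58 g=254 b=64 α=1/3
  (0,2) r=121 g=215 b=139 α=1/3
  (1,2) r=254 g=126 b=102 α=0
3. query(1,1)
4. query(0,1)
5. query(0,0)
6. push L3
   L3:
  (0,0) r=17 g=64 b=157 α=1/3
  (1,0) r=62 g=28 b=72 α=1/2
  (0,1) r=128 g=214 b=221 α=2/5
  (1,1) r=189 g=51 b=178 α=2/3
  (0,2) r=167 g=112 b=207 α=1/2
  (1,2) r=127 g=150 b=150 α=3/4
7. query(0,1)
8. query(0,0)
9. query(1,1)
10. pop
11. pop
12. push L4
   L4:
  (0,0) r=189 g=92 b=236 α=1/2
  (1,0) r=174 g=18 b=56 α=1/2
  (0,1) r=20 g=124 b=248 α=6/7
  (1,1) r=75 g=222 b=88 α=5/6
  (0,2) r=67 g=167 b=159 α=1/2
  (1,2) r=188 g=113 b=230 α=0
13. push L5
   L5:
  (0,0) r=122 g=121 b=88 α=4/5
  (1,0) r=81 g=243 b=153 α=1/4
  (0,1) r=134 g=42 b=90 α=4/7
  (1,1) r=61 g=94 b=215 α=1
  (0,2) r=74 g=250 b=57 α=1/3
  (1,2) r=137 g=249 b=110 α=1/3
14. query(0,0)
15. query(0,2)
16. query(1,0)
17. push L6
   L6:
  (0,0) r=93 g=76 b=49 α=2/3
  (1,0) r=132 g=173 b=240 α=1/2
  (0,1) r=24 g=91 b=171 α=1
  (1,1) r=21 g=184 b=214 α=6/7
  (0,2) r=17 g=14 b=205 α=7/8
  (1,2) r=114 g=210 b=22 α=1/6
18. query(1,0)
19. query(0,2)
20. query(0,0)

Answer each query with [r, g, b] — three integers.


query (1,1) [L1,L2] — begin 0,0,0
+L1 (α=7/8) → [959/8, 707/8, 1631/8]
+L2 (α=1/3) → [397/4, 1723/12, 629/4]
= [99, 144, 157]

at x=0,y=1 over L1,L2:
after L1 α=1/4: [89/2, 20, 40]
after L2 α=1/2: [445/4, 191/2, 73/2]
= [111, 96, 36]

at x=0,y=0 over L1,L2:
after L1 α=2/3: [134/3, 434/3, 298/3]
after L2 α=4/7: [670/7, 1318/7, 578/7]
rounded: [96, 188, 83]

(0,1) stack=L1,L2,L3; from [0,0,0]:
L1 α=1/4: [89/2, 20, 40]
L2 α=1/2: [445/4, 191/2, 73/2]
L3 α=2/5: [2359/20, 1429/10, 1103/10]
= [118, 143, 110]

query (0,0) [L1,L2,L3] — begin 0,0,0
+L1 (α=2/3) → [134/3, 434/3, 298/3]
+L2 (α=4/7) → [670/7, 1318/7, 578/7]
+L3 (α=1/3) → [1459/21, 1028/7, 2255/21]
= [69, 147, 107]

at x=1,y=1 over L1,L2,L3:
+L1 (α=7/8) → [959/8, 707/8, 1631/8]
+L2 (α=1/3) → [397/4, 1723/12, 629/4]
+L3 (α=2/3) → [1909/12, 2947/36, 2053/12]
→ [159, 82, 171]

(0,0) stack=L1,L4,L5; from [0,0,0]:
after L1 α=2/3: [134/3, 434/3, 298/3]
after L4 α=1/2: [701/6, 355/3, 503/3]
after L5 α=4/5: [3629/30, 1807/15, 1559/15]
rounded: [121, 120, 104]

(0,2) stack=L1,L4,L5; from [0,0,0]:
L1 α=3/4: [3, 693/4, 711/4]
L4 α=1/2: [35, 1361/8, 1347/8]
L5 α=1/3: [48, 787/4, 525/4]
rounded: [48, 197, 131]

(1,0) stack=L1,L4,L5; from [0,0,0]:
L1 α=3/7: [564/7, 738/7, 765/7]
L4 α=1/2: [891/7, 432/7, 1157/14]
L5 α=1/4: [810/7, 2997/28, 5613/56]
rounded: [116, 107, 100]

(1,0) stack=L1,L4,L5,L6; from [0,0,0]:
+L1 (α=3/7) → [564/7, 738/7, 765/7]
+L4 (α=1/2) → [891/7, 432/7, 1157/14]
+L5 (α=1/4) → [810/7, 2997/28, 5613/56]
+L6 (α=1/2) → [867/7, 7841/56, 19053/112]
= [124, 140, 170]

(0,2) stack=L1,L4,L5,L6; from [0,0,0]:
after L1 α=3/4: [3, 693/4, 711/4]
after L4 α=1/2: [35, 1361/8, 1347/8]
after L5 α=1/3: [48, 787/4, 525/4]
after L6 α=7/8: [167/8, 1179/32, 6265/32]
rounded: [21, 37, 196]

(0,0) stack=L1,L4,L5,L6; from [0,0,0]:
+L1 (α=2/3) → [134/3, 434/3, 298/3]
+L4 (α=1/2) → [701/6, 355/3, 503/3]
+L5 (α=4/5) → [3629/30, 1807/15, 1559/15]
+L6 (α=2/3) → [9209/90, 4087/45, 3029/45]
→ [102, 91, 67]


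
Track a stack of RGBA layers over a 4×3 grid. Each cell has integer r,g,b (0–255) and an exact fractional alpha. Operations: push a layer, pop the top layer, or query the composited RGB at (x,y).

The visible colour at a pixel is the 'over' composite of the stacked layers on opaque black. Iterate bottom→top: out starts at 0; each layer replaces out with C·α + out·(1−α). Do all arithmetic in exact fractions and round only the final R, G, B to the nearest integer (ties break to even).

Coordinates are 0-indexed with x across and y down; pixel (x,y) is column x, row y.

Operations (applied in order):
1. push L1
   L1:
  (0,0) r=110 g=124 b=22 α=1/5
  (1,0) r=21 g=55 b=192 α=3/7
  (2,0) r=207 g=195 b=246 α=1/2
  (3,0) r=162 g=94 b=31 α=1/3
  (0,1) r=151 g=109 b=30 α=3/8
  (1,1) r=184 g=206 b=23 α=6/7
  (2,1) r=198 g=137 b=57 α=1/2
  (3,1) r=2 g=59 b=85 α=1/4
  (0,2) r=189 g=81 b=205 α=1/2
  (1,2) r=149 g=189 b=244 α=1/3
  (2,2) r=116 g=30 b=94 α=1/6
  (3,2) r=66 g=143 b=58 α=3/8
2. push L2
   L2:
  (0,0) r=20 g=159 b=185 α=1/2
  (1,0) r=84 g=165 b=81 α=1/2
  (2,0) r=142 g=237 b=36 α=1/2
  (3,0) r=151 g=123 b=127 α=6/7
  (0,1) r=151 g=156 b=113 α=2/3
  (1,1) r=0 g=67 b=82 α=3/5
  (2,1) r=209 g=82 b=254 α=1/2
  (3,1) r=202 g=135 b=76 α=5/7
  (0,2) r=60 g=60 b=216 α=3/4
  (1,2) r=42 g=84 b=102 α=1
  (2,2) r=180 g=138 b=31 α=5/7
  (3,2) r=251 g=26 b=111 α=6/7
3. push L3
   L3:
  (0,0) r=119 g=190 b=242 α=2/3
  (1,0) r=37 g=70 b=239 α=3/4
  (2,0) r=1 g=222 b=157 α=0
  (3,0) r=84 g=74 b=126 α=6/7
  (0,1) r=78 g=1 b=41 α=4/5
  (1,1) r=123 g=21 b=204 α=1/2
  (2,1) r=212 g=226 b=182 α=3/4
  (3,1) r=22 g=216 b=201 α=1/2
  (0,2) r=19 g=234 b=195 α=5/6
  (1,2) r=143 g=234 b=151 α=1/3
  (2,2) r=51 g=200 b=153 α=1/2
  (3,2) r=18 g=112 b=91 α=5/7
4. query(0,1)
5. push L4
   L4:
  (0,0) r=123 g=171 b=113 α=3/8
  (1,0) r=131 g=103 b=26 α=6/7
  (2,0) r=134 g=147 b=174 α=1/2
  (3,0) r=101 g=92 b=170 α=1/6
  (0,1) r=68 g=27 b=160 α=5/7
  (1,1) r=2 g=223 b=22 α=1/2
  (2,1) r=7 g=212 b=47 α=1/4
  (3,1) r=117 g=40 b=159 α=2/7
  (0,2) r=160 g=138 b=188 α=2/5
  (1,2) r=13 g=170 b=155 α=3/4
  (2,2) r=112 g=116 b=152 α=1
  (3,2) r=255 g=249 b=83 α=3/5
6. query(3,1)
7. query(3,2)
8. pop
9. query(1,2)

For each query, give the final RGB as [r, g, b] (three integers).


(0,1) stack=L1,L2,L3; from [0,0,0]:
+L1 (α=3/8) → [453/8, 327/8, 45/4]
+L2 (α=2/3) → [2869/24, 941/8, 949/12]
+L3 (α=4/5) → [10357/120, 973/40, 2917/60]
rounded: [86, 24, 49]

at x=3,y=1 over L1,L2,L3,L4:
after L1 α=1/4: [1/2, 59/4, 85/4]
after L2 α=5/7: [1011/7, 1409/14, 845/14]
after L3 α=1/2: [1165/14, 4433/28, 3659/28]
after L4 α=2/7: [9101/98, 24405/196, 27199/196]
→ [93, 125, 139]

(3,2) stack=L1,L2,L3,L4; from [0,0,0]:
L1 α=3/8: [99/4, 429/8, 87/4]
L2 α=6/7: [6123/28, 1677/56, 393/4]
L3 α=5/7: [7383/98, 17357/196, 1303/14]
L4 α=3/5: [44868/245, 90563/490, 3046/35]
rounded: [183, 185, 87]

at x=1,y=2 over L1,L2,L3:
L1 α=1/3: [149/3, 63, 244/3]
L2 α=1: [42, 84, 102]
L3 α=1/3: [227/3, 134, 355/3]
rounded: [76, 134, 118]


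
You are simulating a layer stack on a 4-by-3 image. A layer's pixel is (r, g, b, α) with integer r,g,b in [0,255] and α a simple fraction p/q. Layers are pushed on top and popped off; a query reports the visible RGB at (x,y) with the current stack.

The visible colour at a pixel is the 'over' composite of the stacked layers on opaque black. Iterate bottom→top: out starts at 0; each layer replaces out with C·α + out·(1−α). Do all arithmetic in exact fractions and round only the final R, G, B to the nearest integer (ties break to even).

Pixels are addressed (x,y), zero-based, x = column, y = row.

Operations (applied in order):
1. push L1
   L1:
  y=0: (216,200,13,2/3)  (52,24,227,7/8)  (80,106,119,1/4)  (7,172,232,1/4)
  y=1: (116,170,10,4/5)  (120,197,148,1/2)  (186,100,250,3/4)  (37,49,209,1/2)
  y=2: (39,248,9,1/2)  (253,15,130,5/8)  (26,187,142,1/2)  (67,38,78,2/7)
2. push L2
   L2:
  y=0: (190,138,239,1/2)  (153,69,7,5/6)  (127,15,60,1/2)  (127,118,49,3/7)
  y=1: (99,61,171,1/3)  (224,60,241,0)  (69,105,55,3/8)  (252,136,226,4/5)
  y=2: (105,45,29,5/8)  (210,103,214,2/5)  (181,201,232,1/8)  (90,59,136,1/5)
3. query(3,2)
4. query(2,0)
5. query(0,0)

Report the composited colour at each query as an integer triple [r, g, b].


(3,2) stack=L1,L2; from [0,0,0]:
after L1 α=2/7: [134/7, 76/7, 156/7]
after L2 α=1/5: [1166/35, 717/35, 1576/35]
→ [33, 20, 45]

at x=2,y=0 over L1,L2:
after L1 α=1/4: [20, 53/2, 119/4]
after L2 α=1/2: [147/2, 83/4, 359/8]
rounded: [74, 21, 45]

at x=0,y=0 over L1,L2:
L1 α=2/3: [144, 400/3, 26/3]
L2 α=1/2: [167, 407/3, 743/6]
→ [167, 136, 124]


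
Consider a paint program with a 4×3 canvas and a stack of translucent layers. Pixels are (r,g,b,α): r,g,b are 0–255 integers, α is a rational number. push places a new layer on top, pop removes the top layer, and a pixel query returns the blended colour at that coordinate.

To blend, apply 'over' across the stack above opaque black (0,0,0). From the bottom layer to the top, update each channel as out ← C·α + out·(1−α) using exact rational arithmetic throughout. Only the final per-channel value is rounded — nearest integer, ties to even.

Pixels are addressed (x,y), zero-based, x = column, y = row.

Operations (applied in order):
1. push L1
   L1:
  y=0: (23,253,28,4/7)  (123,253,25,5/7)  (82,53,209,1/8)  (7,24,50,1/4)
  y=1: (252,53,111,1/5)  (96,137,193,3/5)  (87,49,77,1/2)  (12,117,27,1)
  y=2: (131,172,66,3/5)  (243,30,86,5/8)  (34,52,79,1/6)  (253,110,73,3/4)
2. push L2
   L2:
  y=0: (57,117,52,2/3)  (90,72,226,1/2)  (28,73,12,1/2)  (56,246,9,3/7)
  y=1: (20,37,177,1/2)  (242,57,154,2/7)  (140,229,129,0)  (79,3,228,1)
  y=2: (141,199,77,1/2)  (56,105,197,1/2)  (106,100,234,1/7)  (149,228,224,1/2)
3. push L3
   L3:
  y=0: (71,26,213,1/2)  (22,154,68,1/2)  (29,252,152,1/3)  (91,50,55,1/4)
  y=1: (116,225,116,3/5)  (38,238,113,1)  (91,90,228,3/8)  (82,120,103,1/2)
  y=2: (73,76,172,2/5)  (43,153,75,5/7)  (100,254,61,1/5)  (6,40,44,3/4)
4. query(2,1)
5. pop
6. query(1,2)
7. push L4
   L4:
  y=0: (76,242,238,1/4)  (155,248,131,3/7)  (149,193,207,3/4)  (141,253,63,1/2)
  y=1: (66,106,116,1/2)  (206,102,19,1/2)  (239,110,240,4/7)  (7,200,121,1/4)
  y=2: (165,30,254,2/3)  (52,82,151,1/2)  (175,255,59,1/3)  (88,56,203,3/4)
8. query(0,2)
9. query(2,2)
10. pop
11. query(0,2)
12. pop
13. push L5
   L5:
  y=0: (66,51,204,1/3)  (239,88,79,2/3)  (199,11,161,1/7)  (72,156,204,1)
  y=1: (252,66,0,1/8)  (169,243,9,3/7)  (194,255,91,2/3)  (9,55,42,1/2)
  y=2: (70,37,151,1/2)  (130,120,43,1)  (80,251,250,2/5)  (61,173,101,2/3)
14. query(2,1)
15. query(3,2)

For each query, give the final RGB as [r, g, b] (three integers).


query (2,1) [L1,L2,L3] — begin 0,0,0
+L1 (α=1/2) → [87/2, 49/2, 77/2]
+L2 (α=0) → [87/2, 49/2, 77/2]
+L3 (α=3/8) → [981/16, 785/16, 1753/16]
= [61, 49, 110]

(1,2) stack=L1,L2; from [0,0,0]:
L1 α=5/8: [1215/8, 75/4, 215/4]
L2 α=1/2: [1663/16, 495/8, 1003/8]
= [104, 62, 125]

query (0,2) [L1,L2,L4] — begin 0,0,0
L1 α=3/5: [393/5, 516/5, 198/5]
L2 α=1/2: [549/5, 1511/10, 583/10]
L4 α=2/3: [733/5, 2111/30, 5663/30]
= [147, 70, 189]

at x=2,y=2 over L1,L2,L4:
+L1 (α=1/6) → [17/3, 26/3, 79/6]
+L2 (α=1/7) → [20, 152/7, 313/7]
+L4 (α=1/3) → [215/3, 2089/21, 1039/21]
= [72, 99, 49]

(0,2) stack=L1,L2; from [0,0,0]:
L1 α=3/5: [393/5, 516/5, 198/5]
L2 α=1/2: [549/5, 1511/10, 583/10]
rounded: [110, 151, 58]

(2,1) stack=L1,L5; from [0,0,0]:
L1 α=1/2: [87/2, 49/2, 77/2]
L5 α=2/3: [863/6, 1069/6, 147/2]
→ [144, 178, 74]

query (3,2) [L1,L5] — begin 0,0,0
after L1 α=3/4: [759/4, 165/2, 219/4]
after L5 α=2/3: [1247/12, 857/6, 1027/12]
→ [104, 143, 86]


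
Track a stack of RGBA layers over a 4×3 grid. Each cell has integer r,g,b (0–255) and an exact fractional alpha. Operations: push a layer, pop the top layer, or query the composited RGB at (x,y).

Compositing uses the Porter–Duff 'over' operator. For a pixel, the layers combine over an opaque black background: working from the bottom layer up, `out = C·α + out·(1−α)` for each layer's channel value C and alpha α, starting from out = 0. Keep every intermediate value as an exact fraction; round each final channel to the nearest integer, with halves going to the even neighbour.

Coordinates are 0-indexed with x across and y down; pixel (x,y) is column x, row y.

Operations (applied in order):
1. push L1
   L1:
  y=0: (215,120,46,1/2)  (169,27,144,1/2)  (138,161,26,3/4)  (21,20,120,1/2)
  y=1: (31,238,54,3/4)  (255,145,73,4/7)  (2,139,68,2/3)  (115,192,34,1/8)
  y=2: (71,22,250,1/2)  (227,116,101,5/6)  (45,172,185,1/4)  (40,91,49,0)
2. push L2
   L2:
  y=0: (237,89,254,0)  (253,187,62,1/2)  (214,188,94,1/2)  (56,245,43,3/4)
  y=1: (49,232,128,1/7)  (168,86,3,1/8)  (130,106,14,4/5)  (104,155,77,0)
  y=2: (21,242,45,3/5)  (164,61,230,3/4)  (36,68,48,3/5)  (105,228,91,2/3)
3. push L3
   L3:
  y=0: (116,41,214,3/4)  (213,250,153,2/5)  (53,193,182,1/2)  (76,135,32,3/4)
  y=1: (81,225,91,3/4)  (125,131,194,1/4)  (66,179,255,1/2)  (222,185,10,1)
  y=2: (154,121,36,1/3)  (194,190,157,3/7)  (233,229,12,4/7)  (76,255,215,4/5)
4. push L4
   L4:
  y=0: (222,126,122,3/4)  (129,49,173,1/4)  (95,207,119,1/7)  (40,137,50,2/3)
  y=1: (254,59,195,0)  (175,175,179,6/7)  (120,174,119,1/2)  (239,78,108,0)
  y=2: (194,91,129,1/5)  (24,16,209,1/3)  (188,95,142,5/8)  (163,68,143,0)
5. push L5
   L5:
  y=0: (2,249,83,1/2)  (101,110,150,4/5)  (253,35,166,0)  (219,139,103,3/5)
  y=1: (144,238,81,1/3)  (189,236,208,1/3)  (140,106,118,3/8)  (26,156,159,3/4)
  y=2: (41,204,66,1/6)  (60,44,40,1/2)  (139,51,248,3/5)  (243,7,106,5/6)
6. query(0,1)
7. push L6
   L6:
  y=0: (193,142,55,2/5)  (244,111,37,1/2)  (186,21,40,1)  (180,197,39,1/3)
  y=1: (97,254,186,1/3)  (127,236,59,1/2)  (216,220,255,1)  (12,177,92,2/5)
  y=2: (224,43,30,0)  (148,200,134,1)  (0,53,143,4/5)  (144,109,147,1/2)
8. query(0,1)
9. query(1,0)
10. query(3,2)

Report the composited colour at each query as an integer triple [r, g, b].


(0,1) stack=L1,L2,L3,L4,L5; from [0,0,0]:
after L1 α=3/4: [93/4, 357/2, 81/2]
after L2 α=1/7: [377/14, 1303/7, 53]
after L3 α=3/4: [3779/56, 1507/7, 163/2]
after L4 α=0: [3779/56, 1507/7, 163/2]
after L5 α=1/3: [7811/84, 1560/7, 244/3]
rounded: [93, 223, 81]

query (0,1) [L1,L2,L3,L4,L5,L6] — begin 0,0,0
+L1 (α=3/4) → [93/4, 357/2, 81/2]
+L2 (α=1/7) → [377/14, 1303/7, 53]
+L3 (α=3/4) → [3779/56, 1507/7, 163/2]
+L4 (α=0) → [3779/56, 1507/7, 163/2]
+L5 (α=1/3) → [7811/84, 1560/7, 244/3]
+L6 (α=1/3) → [11885/126, 4898/21, 1046/9]
rounded: [94, 233, 116]

(1,0) stack=L1,L2,L3,L4,L5,L6; from [0,0,0]:
+L1 (α=1/2) → [169/2, 27/2, 72]
+L2 (α=1/2) → [675/4, 401/4, 67]
+L3 (α=2/5) → [3729/20, 3203/20, 507/5]
+L4 (α=1/4) → [13767/80, 10589/80, 1193/10]
+L5 (α=4/5) → [46087/400, 45789/400, 7193/50]
+L6 (α=1/2) → [143687/800, 90189/800, 9043/100]
= [180, 113, 90]

(3,2) stack=L1,L2,L3,L4,L5,L6; from [0,0,0]:
L1 α=0: [0, 0, 0]
L2 α=2/3: [70, 152, 182/3]
L3 α=4/5: [374/5, 1172/5, 2762/15]
L4 α=0: [374/5, 1172/5, 2762/15]
L5 α=5/6: [6449/30, 449/10, 5356/45]
L6 α=1/2: [10769/60, 1539/20, 11971/90]
→ [179, 77, 133]
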